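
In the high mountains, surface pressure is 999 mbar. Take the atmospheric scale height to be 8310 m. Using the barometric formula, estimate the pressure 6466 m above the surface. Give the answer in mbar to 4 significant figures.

P ≈ 458.8 mbar

Barometric formula: P = P₀ exp(−z/H).
z/H = 6466.0/8310.0 = 0.77810; exp(−0.77810) = 0.45928.
P = 999 × 0.45928 = 458.82 mbar.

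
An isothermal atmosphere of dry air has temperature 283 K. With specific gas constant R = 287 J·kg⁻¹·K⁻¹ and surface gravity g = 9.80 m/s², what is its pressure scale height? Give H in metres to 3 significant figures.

The scale height of an isothermal atmosphere is H = RT/g.
H = 287 × 283 / 9.80 = 81221/9.80 = 8287.9 m.

H ≈ 8290 m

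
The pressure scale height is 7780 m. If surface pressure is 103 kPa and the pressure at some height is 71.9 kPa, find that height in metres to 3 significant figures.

Invert the barometric formula: z = H ln(P₀/P).
P₀/P = 103/71.9 = 1.4325; ln(1.4325) = 0.35942.
z = 7780.0 × 0.35942 = 2796.3 m.

z ≈ 2800 m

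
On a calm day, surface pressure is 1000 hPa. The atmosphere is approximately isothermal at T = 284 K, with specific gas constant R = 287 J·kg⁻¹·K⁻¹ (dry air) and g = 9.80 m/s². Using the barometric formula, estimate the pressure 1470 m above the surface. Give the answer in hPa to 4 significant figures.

Scale height: H = RT/g = 287 × 284 / 9.80 = 8317.1 m.
Barometric formula: P = P₀ exp(−z/H).
z/H = 1470.0/8317.1 = 0.17674; exp(−0.17674) = 0.83800.
P = 1000 × 0.83800 = 838.00 hPa.

P ≈ 838.0 hPa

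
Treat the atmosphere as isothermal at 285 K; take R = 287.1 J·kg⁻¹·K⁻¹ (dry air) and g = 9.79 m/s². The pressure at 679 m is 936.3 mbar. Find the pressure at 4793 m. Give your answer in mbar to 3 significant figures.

Scale height: H = RT/g = 287.1 × 285 / 9.79 = 8357.9 m.
Between two levels, P₂ = P₁ exp(−Δz/H) with Δz = z₂ − z₁.
Δz = 4793.0 − 679.00 = 4114.0 m; Δz/H = 4114.0/8357.9 = 0.49223.
P₂ = 936.3 × exp(−0.49223) = 936.3 × 0.61126 = 572.32 mbar.

P ≈ 572 mbar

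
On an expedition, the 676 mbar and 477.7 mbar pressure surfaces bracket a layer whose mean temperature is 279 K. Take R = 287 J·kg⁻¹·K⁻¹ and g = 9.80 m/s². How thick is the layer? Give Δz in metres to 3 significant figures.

Hypsometric equation: Δz = (R T̄/g) ln(P₁/P₂).
R T̄/g = 287 × 279 / 9.80 = 8170.7 m.
ln(676/477.7) = ln(1.4151) = 0.34720.
Δz = 8170.7 × 0.34720 = 2836.9 m.

Δz ≈ 2840 m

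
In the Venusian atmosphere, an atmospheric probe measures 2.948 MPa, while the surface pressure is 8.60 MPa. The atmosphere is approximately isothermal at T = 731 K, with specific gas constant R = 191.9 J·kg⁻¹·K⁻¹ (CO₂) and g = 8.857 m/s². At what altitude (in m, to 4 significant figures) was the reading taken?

z ≈ 16960 m

Scale height: H = RT/g = 191.9 × 731 / 8.857 = 15838 m.
Invert the barometric formula: z = H ln(P₀/P).
P₀/P = 8.60/2.948 = 2.9172; ln(2.9172) = 1.0706.
z = 15838 × 1.0706 = 16956 m.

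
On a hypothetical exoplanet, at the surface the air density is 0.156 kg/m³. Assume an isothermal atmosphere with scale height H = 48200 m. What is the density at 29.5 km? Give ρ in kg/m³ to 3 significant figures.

In an isothermal atmosphere, density decays like pressure: ρ = ρ₀ exp(−z/H).
z/H = 29500/48200 = 0.61203; exp(−0.61203) = 0.54225.
ρ = 0.156 × 0.54225 = 0.084591 kg/m³.

ρ ≈ 0.0846 kg/m³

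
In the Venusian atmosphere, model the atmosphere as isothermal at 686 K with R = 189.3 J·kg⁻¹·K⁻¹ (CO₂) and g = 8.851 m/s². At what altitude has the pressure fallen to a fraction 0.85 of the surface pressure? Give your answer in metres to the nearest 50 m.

Scale height: H = RT/g = 189.3 × 686 / 8.851 = 14672 m.
Set P/P₀ = exp(−z/H) = 0.85, so z = −H ln(0.85).
−ln(0.85) = 0.16252; z = 14672 × 0.16252 = 2384.5 m.

z ≈ 2400 m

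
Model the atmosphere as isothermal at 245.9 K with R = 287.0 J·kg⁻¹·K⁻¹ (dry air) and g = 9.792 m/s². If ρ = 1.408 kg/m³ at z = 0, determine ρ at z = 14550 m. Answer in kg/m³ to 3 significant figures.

ρ ≈ 0.187 kg/m³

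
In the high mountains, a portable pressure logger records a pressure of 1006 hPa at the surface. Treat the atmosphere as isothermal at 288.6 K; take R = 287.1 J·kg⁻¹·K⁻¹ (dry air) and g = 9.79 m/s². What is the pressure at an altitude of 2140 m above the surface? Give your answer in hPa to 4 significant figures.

Scale height: H = RT/g = 287.1 × 288.6 / 9.79 = 8463.4 m.
Barometric formula: P = P₀ exp(−z/H).
z/H = 2140.0/8463.4 = 0.25285; exp(−0.25285) = 0.77658.
P = 1006 × 0.77658 = 781.24 hPa.

P ≈ 781.2 hPa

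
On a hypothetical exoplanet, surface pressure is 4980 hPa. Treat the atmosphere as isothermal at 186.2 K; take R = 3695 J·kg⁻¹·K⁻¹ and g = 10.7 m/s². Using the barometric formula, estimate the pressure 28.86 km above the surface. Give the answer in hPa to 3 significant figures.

P ≈ 3180 hPa

Scale height: H = RT/g = 3695 × 186.2 / 10.7 = 64300 m.
Barometric formula: P = P₀ exp(−z/H).
z/H = 28860/64300 = 0.44883; exp(−0.44883) = 0.63837.
P = 4980 × 0.63837 = 3179.1 hPa.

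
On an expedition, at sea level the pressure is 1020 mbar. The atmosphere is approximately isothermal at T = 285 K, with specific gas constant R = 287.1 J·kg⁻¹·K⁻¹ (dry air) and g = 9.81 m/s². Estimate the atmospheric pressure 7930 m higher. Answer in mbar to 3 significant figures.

Scale height: H = RT/g = 287.1 × 285 / 9.81 = 8340.8 m.
Barometric formula: P = P₀ exp(−z/H).
z/H = 7930.0/8340.8 = 0.95075; exp(−0.95075) = 0.38645.
P = 1020 × 0.38645 = 394.18 mbar.

P ≈ 394 mbar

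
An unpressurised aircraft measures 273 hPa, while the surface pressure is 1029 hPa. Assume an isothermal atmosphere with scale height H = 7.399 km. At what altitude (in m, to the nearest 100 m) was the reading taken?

z ≈ 9800 m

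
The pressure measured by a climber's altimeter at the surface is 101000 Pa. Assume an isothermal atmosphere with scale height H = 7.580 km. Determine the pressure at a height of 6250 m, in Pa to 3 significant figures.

Barometric formula: P = P₀ exp(−z/H).
z/H = 6250.0/7580.0 = 0.82454; exp(−0.82454) = 0.43844.
P = 101000 × 0.43844 = 44282 Pa.

P ≈ 44300 Pa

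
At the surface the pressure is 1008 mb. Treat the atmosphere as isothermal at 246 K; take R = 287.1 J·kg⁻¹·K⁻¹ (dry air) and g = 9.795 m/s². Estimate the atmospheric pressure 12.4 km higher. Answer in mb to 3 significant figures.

P ≈ 181 mb

Scale height: H = RT/g = 287.1 × 246 / 9.795 = 7210.5 m.
Barometric formula: P = P₀ exp(−z/H).
z/H = 12400/7210.5 = 1.7197; exp(−1.7197) = 0.17912.
P = 1008 × 0.17912 = 180.55 mb.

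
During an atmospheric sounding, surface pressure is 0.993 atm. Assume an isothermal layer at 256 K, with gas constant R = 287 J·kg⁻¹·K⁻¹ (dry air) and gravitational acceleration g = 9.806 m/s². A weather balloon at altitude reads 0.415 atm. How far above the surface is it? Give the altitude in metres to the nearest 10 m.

z ≈ 6540 m

Scale height: H = RT/g = 287 × 256 / 9.806 = 7492.6 m.
Invert the barometric formula: z = H ln(P₀/P).
P₀/P = 0.993/0.415 = 2.3928; ln(2.3928) = 0.87246.
z = 7492.6 × 0.87246 = 6537.0 m.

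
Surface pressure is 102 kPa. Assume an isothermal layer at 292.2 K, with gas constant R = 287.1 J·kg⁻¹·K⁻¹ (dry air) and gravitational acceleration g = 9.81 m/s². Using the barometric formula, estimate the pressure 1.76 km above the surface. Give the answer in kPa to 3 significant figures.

Scale height: H = RT/g = 287.1 × 292.2 / 9.81 = 8551.5 m.
Barometric formula: P = P₀ exp(−z/H).
z/H = 1760.0/8551.5 = 0.20581; exp(−0.20581) = 0.81399.
P = 102 × 0.81399 = 83.027 kPa.

P ≈ 83.0 kPa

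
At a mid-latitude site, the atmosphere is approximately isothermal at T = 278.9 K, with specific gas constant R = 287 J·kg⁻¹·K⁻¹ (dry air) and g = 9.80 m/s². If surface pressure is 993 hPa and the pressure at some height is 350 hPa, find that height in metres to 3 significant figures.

Scale height: H = RT/g = 287 × 278.9 / 9.80 = 8167.8 m.
Invert the barometric formula: z = H ln(P₀/P).
P₀/P = 993/350 = 2.8371; ln(2.8371) = 1.0428.
z = 8167.8 × 1.0428 = 8517.4 m.

z ≈ 8520 m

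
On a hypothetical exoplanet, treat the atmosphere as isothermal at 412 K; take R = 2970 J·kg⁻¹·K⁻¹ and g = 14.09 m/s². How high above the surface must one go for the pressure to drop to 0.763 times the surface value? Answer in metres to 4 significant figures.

z ≈ 23490 m

Scale height: H = RT/g = 2970 × 412 / 14.09 = 86845 m.
Set P/P₀ = exp(−z/H) = 0.763, so z = −H ln(0.763).
−ln(0.763) = 0.27050; z = 86845 × 0.27050 = 23492 m.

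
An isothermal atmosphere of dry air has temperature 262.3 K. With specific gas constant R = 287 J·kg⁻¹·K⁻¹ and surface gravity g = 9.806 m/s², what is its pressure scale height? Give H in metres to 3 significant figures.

The scale height of an isothermal atmosphere is H = RT/g.
H = 287 × 262.3 / 9.806 = 75280/9.806 = 7676.9 m.

H ≈ 7680 m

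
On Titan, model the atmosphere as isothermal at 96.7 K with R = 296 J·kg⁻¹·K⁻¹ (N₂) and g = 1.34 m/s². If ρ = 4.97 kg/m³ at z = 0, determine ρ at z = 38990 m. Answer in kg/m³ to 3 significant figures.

ρ ≈ 0.801 kg/m³

Scale height: H = RT/g = 296 × 96.7 / 1.34 = 21361 m.
In an isothermal atmosphere, density decays like pressure: ρ = ρ₀ exp(−z/H).
z/H = 38990/21361 = 1.8253; exp(−1.8253) = 0.16117.
ρ = 4.97 × 0.16117 = 0.80101 kg/m³.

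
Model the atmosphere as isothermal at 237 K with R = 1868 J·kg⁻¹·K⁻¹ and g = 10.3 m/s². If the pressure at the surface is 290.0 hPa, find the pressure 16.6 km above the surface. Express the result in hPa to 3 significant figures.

P ≈ 197 hPa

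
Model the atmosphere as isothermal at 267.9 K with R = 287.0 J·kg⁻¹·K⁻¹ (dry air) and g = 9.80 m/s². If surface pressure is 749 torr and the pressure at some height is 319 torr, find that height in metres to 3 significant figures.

z ≈ 6700 m

Scale height: H = RT/g = 287.0 × 267.9 / 9.80 = 7845.6 m.
Invert the barometric formula: z = H ln(P₀/P).
P₀/P = 749/319 = 2.3480; ln(2.3480) = 0.85356.
z = 7845.6 × 0.85356 = 6696.7 m.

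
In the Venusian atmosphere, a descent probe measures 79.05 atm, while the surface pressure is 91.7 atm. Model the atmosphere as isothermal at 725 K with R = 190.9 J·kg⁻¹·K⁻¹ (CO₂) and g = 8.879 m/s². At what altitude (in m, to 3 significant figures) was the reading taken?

z ≈ 2310 m

Scale height: H = RT/g = 190.9 × 725 / 8.879 = 15588 m.
Invert the barometric formula: z = H ln(P₀/P).
P₀/P = 91.7/79.05 = 1.1600; ln(1.1600) = 0.14842.
z = 15588 × 0.14842 = 2313.6 m.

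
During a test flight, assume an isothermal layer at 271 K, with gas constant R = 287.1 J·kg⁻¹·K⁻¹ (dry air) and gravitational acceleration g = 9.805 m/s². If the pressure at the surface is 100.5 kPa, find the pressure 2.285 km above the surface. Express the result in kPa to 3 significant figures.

Scale height: H = RT/g = 287.1 × 271 / 9.805 = 7935.1 m.
Barometric formula: P = P₀ exp(−z/H).
z/H = 2285.0/7935.1 = 0.28796; exp(−0.28796) = 0.74979.
P = 100.5 × 0.74979 = 75.354 kPa.

P ≈ 75.4 kPa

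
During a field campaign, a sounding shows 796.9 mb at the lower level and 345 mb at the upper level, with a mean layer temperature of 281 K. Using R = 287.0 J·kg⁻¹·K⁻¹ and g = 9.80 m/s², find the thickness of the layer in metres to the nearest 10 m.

Hypsometric equation: Δz = (R T̄/g) ln(P₁/P₂).
R T̄/g = 287.0 × 281 / 9.80 = 8229.3 m.
ln(796.9/345) = ln(2.3099) = 0.83720.
Δz = 8229.3 × 0.83720 = 6889.6 m.

Δz ≈ 6890 m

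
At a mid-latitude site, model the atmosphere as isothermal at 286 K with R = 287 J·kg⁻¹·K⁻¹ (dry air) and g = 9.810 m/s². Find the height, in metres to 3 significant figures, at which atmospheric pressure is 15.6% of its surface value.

z ≈ 15500 m

Scale height: H = RT/g = 287 × 286 / 9.810 = 8367.2 m.
Set P/P₀ = exp(−z/H) = 0.156, so z = −H ln(0.156).
−ln(0.156) = 1.8579; z = 8367.2 × 1.8579 = 15545 m.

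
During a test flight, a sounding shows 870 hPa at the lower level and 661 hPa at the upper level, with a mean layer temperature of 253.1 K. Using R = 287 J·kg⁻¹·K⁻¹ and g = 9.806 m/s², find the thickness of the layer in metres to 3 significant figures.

Hypsometric equation: Δz = (R T̄/g) ln(P₁/P₂).
R T̄/g = 287 × 253.1 / 9.806 = 7407.7 m.
ln(870/661) = ln(1.3162) = 0.27475.
Δz = 7407.7 × 0.27475 = 2035.3 m.

Δz ≈ 2040 m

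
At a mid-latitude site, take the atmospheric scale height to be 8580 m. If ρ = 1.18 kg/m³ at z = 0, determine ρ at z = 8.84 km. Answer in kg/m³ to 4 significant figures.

ρ ≈ 0.4211 kg/m³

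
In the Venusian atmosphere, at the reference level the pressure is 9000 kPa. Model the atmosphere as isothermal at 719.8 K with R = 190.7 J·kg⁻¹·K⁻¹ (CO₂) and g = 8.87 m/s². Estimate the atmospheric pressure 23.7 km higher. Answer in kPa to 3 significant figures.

Scale height: H = RT/g = 190.7 × 719.8 / 8.87 = 15475 m.
Barometric formula: P = P₀ exp(−z/H).
z/H = 23700/15475 = 1.5315; exp(−1.5315) = 0.21621.
P = 9000 × 0.21621 = 1945.9 kPa.

P ≈ 1950 kPa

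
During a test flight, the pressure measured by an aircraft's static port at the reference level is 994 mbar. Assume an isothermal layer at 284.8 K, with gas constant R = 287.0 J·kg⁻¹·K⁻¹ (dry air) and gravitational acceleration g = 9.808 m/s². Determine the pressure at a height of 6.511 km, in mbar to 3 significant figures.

P ≈ 455 mbar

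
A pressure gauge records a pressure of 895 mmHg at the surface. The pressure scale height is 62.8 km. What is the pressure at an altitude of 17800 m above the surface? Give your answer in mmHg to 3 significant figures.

Barometric formula: P = P₀ exp(−z/H).
z/H = 17800/62800 = 0.28344; exp(−0.28344) = 0.75319.
P = 895 × 0.75319 = 674.11 mmHg.

P ≈ 674 mmHg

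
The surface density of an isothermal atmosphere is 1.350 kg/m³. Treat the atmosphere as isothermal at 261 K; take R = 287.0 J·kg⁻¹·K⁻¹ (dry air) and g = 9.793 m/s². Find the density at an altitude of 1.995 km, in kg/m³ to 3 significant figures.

ρ ≈ 1.04 kg/m³

Scale height: H = RT/g = 287.0 × 261 / 9.793 = 7649.0 m.
In an isothermal atmosphere, density decays like pressure: ρ = ρ₀ exp(−z/H).
z/H = 1995.0/7649.0 = 0.26082; exp(−0.26082) = 0.77042.
ρ = 1.350 × 0.77042 = 1.0401 kg/m³.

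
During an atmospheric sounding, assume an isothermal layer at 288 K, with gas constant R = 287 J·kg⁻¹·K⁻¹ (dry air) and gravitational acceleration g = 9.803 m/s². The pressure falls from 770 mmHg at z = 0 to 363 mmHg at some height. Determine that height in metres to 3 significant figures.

z ≈ 6340 m

Scale height: H = RT/g = 287 × 288 / 9.803 = 8431.7 m.
Invert the barometric formula: z = H ln(P₀/P).
P₀/P = 770/363 = 2.1212; ln(2.1212) = 0.75198.
z = 8431.7 × 0.75198 = 6340.5 m.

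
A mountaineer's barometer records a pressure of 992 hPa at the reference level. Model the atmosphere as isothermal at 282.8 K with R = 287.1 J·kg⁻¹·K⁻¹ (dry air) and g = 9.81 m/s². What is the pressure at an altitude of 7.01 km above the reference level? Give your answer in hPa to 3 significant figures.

P ≈ 425 hPa

Scale height: H = RT/g = 287.1 × 282.8 / 9.81 = 8276.4 m.
Barometric formula: P = P₀ exp(−z/H).
z/H = 7010.0/8276.4 = 0.84699; exp(−0.84699) = 0.42870.
P = 992 × 0.42870 = 425.27 hPa.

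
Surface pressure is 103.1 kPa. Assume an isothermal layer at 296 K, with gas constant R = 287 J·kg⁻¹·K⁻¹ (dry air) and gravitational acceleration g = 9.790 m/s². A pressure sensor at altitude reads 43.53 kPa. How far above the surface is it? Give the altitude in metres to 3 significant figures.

z ≈ 7480 m

Scale height: H = RT/g = 287 × 296 / 9.790 = 8677.4 m.
Invert the barometric formula: z = H ln(P₀/P).
P₀/P = 103.1/43.53 = 2.3685; ln(2.3685) = 0.86226.
z = 8677.4 × 0.86226 = 7482.2 m.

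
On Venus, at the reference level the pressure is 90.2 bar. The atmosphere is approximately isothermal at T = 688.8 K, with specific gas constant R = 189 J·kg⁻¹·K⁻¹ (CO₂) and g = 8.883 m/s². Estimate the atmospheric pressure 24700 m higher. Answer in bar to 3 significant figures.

Scale height: H = RT/g = 189 × 688.8 / 8.883 = 14655 m.
Barometric formula: P = P₀ exp(−z/H).
z/H = 24700/14655 = 1.6854; exp(−1.6854) = 0.18537.
P = 90.2 × 0.18537 = 16.720 bar.

P ≈ 16.7 bar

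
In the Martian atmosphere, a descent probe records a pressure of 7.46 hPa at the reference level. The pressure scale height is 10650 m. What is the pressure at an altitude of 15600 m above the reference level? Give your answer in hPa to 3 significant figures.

Barometric formula: P = P₀ exp(−z/H).
z/H = 15600/10650 = 1.4648; exp(−1.4648) = 0.23112.
P = 7.46 × 0.23112 = 1.7242 hPa.

P ≈ 1.72 hPa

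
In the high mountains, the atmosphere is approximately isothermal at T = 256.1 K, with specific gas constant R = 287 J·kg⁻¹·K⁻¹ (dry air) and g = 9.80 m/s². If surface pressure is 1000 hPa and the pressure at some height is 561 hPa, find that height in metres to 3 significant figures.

Scale height: H = RT/g = 287 × 256.1 / 9.80 = 7500.1 m.
Invert the barometric formula: z = H ln(P₀/P).
P₀/P = 1000/561 = 1.7825; ln(1.7825) = 0.57802.
z = 7500.1 × 0.57802 = 4335.2 m.

z ≈ 4340 m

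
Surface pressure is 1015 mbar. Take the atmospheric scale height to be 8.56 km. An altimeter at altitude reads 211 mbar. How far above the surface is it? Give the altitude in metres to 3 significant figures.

Invert the barometric formula: z = H ln(P₀/P).
P₀/P = 1015/211 = 4.8104; ln(4.8104) = 1.5708.
z = 8560.0 × 1.5708 = 13446 m.

z ≈ 13400 m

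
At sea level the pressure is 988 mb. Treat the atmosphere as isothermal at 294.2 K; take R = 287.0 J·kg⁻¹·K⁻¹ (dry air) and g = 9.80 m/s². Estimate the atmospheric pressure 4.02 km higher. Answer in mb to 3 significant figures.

Scale height: H = RT/g = 287.0 × 294.2 / 9.80 = 8615.9 m.
Barometric formula: P = P₀ exp(−z/H).
z/H = 4020.0/8615.9 = 0.46658; exp(−0.46658) = 0.62714.
P = 988 × 0.62714 = 619.61 mb.

P ≈ 620 mb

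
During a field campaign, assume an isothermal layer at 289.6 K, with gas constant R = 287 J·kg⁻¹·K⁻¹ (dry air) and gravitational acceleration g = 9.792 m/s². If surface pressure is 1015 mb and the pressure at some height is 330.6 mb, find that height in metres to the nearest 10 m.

z ≈ 9520 m

Scale height: H = RT/g = 287 × 289.6 / 9.792 = 8488.1 m.
Invert the barometric formula: z = H ln(P₀/P).
P₀/P = 1015/330.6 = 3.0702; ln(3.0702) = 1.1217.
z = 8488.1 × 1.1217 = 9521.1 m.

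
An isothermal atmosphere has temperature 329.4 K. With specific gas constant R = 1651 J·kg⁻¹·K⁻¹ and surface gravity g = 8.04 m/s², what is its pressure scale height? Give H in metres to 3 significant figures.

H ≈ 67600 m

The scale height of an isothermal atmosphere is H = RT/g.
H = 1651 × 329.4 / 8.04 = 543840/8.04 = 67642 m.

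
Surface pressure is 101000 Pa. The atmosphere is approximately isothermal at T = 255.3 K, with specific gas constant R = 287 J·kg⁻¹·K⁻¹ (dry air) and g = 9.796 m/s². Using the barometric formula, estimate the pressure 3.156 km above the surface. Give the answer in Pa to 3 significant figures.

Scale height: H = RT/g = 287 × 255.3 / 9.796 = 7479.7 m.
Barometric formula: P = P₀ exp(−z/H).
z/H = 3156.0/7479.7 = 0.42194; exp(−0.42194) = 0.65577.
P = 101000 × 0.65577 = 66233 Pa.

P ≈ 66200 Pa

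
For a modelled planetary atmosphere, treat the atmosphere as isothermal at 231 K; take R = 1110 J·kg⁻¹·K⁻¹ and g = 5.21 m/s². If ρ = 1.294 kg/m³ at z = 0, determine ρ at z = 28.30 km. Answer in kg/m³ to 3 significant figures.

Scale height: H = RT/g = 1110 × 231 / 5.21 = 49215 m.
In an isothermal atmosphere, density decays like pressure: ρ = ρ₀ exp(−z/H).
z/H = 28300/49215 = 0.57503; exp(−0.57503) = 0.56269.
ρ = 1.294 × 0.56269 = 0.72812 kg/m³.

ρ ≈ 0.728 kg/m³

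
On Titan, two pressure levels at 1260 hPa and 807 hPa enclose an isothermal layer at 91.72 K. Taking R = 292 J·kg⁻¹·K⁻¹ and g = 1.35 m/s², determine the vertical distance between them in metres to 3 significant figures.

Hypsometric equation: Δz = (R T̄/g) ln(P₁/P₂).
R T̄/g = 292 × 91.72 / 1.35 = 19839 m.
ln(1260/807) = ln(1.5613) = 0.44552.
Δz = 19839 × 0.44552 = 8838.7 m.

Δz ≈ 8840 m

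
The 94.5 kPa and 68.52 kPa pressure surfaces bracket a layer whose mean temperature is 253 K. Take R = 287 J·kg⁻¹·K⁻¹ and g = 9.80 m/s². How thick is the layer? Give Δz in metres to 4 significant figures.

Δz ≈ 2382 m

Hypsometric equation: Δz = (R T̄/g) ln(P₁/P₂).
R T̄/g = 287 × 253 / 9.80 = 7409.3 m.
ln(94.5/68.52) = ln(1.3792) = 0.32150.
Δz = 7409.3 × 0.32150 = 2382.1 m.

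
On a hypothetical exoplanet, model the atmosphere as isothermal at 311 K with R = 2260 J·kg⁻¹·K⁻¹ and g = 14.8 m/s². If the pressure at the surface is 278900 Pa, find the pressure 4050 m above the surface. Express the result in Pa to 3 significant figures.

P ≈ 256000 Pa

Scale height: H = RT/g = 2260 × 311 / 14.8 = 47491 m.
Barometric formula: P = P₀ exp(−z/H).
z/H = 4050.0/47491 = 0.085279; exp(−0.085279) = 0.91826.
P = 278900 × 0.91826 = 256100 Pa.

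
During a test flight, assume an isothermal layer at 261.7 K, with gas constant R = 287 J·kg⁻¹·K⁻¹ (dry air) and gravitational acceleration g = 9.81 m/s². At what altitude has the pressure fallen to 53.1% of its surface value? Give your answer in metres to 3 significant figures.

Scale height: H = RT/g = 287 × 261.7 / 9.81 = 7656.3 m.
Set P/P₀ = exp(−z/H) = 0.531, so z = −H ln(0.531).
−ln(0.531) = 0.63299; z = 7656.3 × 0.63299 = 4846.4 m.

z ≈ 4850 m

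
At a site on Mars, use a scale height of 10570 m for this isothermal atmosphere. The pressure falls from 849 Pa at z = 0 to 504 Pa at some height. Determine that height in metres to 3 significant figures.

z ≈ 5510 m

Invert the barometric formula: z = H ln(P₀/P).
P₀/P = 849/504 = 1.6845; ln(1.6845) = 0.52147.
z = 10570 × 0.52147 = 5511.9 m.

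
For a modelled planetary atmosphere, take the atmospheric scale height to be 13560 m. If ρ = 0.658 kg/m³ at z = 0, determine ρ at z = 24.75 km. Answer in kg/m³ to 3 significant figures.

In an isothermal atmosphere, density decays like pressure: ρ = ρ₀ exp(−z/H).
z/H = 24750/13560 = 1.8252; exp(−1.8252) = 0.16119.
ρ = 0.658 × 0.16119 = 0.10606 kg/m³.

ρ ≈ 0.106 kg/m³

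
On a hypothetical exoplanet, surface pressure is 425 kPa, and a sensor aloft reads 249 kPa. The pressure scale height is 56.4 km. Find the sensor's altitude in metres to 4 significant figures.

z ≈ 30150 m

Invert the barometric formula: z = H ln(P₀/P).
P₀/P = 425/249 = 1.7068; ln(1.7068) = 0.53462.
z = 56400 × 0.53462 = 30153 m.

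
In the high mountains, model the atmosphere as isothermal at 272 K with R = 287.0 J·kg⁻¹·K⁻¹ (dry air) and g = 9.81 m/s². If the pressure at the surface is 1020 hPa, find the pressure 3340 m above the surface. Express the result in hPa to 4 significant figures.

Scale height: H = RT/g = 287.0 × 272 / 9.81 = 7957.6 m.
Barometric formula: P = P₀ exp(−z/H).
z/H = 3340.0/7957.6 = 0.41972; exp(−0.41972) = 0.65723.
P = 1020 × 0.65723 = 670.37 hPa.

P ≈ 670.4 hPa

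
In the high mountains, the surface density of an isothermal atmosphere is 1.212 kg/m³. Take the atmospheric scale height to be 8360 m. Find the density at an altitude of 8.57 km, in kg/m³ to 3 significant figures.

ρ ≈ 0.435 kg/m³

In an isothermal atmosphere, density decays like pressure: ρ = ρ₀ exp(−z/H).
z/H = 8570.0/8360.0 = 1.0251; exp(−1.0251) = 0.35876.
ρ = 1.212 × 0.35876 = 0.43482 kg/m³.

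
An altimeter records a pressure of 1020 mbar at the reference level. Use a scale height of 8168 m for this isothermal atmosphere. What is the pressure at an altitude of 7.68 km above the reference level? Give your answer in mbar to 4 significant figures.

Barometric formula: P = P₀ exp(−z/H).
z/H = 7680.0/8168.0 = 0.94025; exp(−0.94025) = 0.39053.
P = 1020 × 0.39053 = 398.34 mbar.

P ≈ 398.3 mbar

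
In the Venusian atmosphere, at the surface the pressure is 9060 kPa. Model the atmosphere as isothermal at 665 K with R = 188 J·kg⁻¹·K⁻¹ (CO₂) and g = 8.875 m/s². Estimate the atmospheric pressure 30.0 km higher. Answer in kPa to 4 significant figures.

Scale height: H = RT/g = 188 × 665 / 8.875 = 14087 m.
Barometric formula: P = P₀ exp(−z/H).
z/H = 30000/14087 = 2.1296; exp(−2.1296) = 0.11888.
P = 9060 × 0.11888 = 1077.1 kPa.

P ≈ 1077 kPa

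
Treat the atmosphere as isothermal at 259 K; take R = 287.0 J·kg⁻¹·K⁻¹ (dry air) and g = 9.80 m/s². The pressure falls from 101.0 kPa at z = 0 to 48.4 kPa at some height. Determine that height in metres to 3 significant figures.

z ≈ 5580 m

Scale height: H = RT/g = 287.0 × 259 / 9.80 = 7585.0 m.
Invert the barometric formula: z = H ln(P₀/P).
P₀/P = 101.0/48.4 = 2.0868; ln(2.0868) = 0.73563.
z = 7585.0 × 0.73563 = 5579.8 m.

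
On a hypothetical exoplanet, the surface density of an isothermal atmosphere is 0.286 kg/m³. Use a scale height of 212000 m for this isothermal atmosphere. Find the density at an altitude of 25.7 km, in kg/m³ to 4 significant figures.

In an isothermal atmosphere, density decays like pressure: ρ = ρ₀ exp(−z/H).
z/H = 25700/212000 = 0.12123; exp(−0.12123) = 0.88583.
ρ = 0.286 × 0.88583 = 0.25335 kg/m³.

ρ ≈ 0.2533 kg/m³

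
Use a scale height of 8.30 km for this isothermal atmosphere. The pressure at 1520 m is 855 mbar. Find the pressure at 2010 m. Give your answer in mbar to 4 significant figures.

Between two levels, P₂ = P₁ exp(−Δz/H) with Δz = z₂ − z₁.
Δz = 2010.0 − 1520.0 = 490.00 m; Δz/H = 490.00/8300.0 = 0.059036.
P₂ = 855 × exp(−0.059036) = 855 × 0.94267 = 805.98 mbar.

P ≈ 806.0 mbar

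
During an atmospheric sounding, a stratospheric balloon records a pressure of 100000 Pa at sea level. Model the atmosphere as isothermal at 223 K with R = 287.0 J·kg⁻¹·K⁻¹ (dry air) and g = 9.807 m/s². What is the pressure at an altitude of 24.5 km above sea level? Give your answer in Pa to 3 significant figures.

P ≈ 2340 Pa

Scale height: H = RT/g = 287.0 × 223 / 9.807 = 6526.1 m.
Barometric formula: P = P₀ exp(−z/H).
z/H = 24500/6526.1 = 3.7542; exp(−3.7542) = 0.023419.
P = 100000 × 0.023419 = 2341.9 Pa.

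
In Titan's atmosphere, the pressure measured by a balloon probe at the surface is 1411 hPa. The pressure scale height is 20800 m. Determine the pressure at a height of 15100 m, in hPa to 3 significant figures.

P ≈ 683 hPa

Barometric formula: P = P₀ exp(−z/H).
z/H = 15100/20800 = 0.72596; exp(−0.72596) = 0.48386.
P = 1411 × 0.48386 = 682.73 hPa.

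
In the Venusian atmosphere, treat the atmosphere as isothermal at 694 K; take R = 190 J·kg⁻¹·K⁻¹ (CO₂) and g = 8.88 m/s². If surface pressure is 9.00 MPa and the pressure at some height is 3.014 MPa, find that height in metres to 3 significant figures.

z ≈ 16200 m

Scale height: H = RT/g = 190 × 694 / 8.88 = 14849 m.
Invert the barometric formula: z = H ln(P₀/P).
P₀/P = 9.00/3.014 = 2.9861; ln(2.9861) = 1.0940.
z = 14849 × 1.0940 = 16245 m.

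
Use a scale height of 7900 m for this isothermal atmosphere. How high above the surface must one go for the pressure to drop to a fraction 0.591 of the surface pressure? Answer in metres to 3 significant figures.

Set P/P₀ = exp(−z/H) = 0.591, so z = −H ln(0.591).
−ln(0.591) = 0.52594; z = 7900.0 × 0.52594 = 4154.9 m.

z ≈ 4150 m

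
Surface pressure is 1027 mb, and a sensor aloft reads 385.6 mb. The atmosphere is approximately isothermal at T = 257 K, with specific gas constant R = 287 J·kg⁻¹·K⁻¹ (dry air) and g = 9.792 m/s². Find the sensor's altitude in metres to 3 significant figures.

z ≈ 7380 m

Scale height: H = RT/g = 287 × 257 / 9.792 = 7532.6 m.
Invert the barometric formula: z = H ln(P₀/P).
P₀/P = 1027/385.6 = 2.6634; ln(2.6634) = 0.97960.
z = 7532.6 × 0.97960 = 7378.9 m.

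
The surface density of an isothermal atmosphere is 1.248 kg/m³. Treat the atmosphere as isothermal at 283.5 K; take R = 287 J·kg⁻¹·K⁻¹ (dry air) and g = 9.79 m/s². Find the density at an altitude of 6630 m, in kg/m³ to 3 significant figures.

Scale height: H = RT/g = 287 × 283.5 / 9.79 = 8311.0 m.
In an isothermal atmosphere, density decays like pressure: ρ = ρ₀ exp(−z/H).
z/H = 6630.0/8311.0 = 0.79774; exp(−0.79774) = 0.45035.
ρ = 1.248 × 0.45035 = 0.56204 kg/m³.

ρ ≈ 0.562 kg/m³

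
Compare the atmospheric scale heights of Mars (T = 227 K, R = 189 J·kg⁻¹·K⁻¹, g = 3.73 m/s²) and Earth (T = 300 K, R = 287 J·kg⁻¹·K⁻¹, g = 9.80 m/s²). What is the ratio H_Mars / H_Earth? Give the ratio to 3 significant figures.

H_Mars/H_Earth ≈ 1.31

H = RT/g for each body.
H_Mars = 189 × 227 / 3.73 = 11502 m.
H_Earth = 287 × 300 / 9.80 = 8785.7 m.
H_Mars/H_Earth = 11502/8785.7 = 1.3092.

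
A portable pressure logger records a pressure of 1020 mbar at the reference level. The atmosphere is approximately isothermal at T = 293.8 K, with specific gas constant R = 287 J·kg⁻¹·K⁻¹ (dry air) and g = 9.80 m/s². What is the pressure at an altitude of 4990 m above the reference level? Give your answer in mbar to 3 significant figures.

Scale height: H = RT/g = 287 × 293.8 / 9.80 = 8604.1 m.
Barometric formula: P = P₀ exp(−z/H).
z/H = 4990.0/8604.1 = 0.57996; exp(−0.57996) = 0.55992.
P = 1020 × 0.55992 = 571.12 mbar.

P ≈ 571 mbar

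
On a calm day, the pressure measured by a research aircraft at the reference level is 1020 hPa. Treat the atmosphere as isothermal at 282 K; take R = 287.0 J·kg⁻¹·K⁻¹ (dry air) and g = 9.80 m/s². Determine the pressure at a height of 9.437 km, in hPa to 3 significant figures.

P ≈ 325 hPa

Scale height: H = RT/g = 287.0 × 282 / 9.80 = 8258.6 m.
Barometric formula: P = P₀ exp(−z/H).
z/H = 9437.0/8258.6 = 1.1427; exp(−1.1427) = 0.31896.
P = 1020 × 0.31896 = 325.34 hPa.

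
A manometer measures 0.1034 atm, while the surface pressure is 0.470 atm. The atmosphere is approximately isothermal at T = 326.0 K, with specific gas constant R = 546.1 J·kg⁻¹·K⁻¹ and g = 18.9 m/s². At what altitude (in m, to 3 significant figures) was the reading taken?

z ≈ 14300 m

Scale height: H = RT/g = 546.1 × 326.0 / 18.9 = 9419.5 m.
Invert the barometric formula: z = H ln(P₀/P).
P₀/P = 0.470/0.1034 = 4.5455; ln(4.5455) = 1.5141.
z = 9419.5 × 1.5141 = 14262 m.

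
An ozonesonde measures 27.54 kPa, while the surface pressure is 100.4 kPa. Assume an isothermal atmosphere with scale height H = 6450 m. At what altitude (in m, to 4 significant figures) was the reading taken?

z ≈ 8343 m

Invert the barometric formula: z = H ln(P₀/P).
P₀/P = 100.4/27.54 = 3.6456; ln(3.6456) = 1.2935.
z = 6450.0 × 1.2935 = 8343.1 m.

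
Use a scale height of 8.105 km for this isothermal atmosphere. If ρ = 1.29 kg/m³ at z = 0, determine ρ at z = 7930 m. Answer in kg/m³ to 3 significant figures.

In an isothermal atmosphere, density decays like pressure: ρ = ρ₀ exp(−z/H).
z/H = 7930.0/8105.0 = 0.97841; exp(−0.97841) = 0.37591.
ρ = 1.29 × 0.37591 = 0.48492 kg/m³.

ρ ≈ 0.485 kg/m³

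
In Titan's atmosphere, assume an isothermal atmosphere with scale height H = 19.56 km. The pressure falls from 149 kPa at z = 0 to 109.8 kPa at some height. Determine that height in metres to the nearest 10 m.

Invert the barometric formula: z = H ln(P₀/P).
P₀/P = 149/109.8 = 1.3570; ln(1.3570) = 0.30528.
z = 19560 × 0.30528 = 5971.3 m.

z ≈ 5970 m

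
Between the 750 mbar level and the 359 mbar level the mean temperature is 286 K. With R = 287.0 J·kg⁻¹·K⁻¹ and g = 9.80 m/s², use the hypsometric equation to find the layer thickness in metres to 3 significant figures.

Hypsometric equation: Δz = (R T̄/g) ln(P₁/P₂).
R T̄/g = 287.0 × 286 / 9.80 = 8375.7 m.
ln(750/359) = ln(2.0891) = 0.73673.
Δz = 8375.7 × 0.73673 = 6170.6 m.

Δz ≈ 6170 m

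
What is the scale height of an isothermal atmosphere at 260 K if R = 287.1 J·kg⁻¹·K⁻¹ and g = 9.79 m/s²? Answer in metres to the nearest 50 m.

The scale height of an isothermal atmosphere is H = RT/g.
H = 287.1 × 260 / 9.79 = 74646/9.79 = 7624.7 m.

H ≈ 7600 m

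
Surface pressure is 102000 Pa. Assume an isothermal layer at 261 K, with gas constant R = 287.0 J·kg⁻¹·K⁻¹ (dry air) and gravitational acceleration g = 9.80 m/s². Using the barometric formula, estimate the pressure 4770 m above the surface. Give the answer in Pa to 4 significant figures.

P ≈ 54650 Pa

Scale height: H = RT/g = 287.0 × 261 / 9.80 = 7643.6 m.
Barometric formula: P = P₀ exp(−z/H).
z/H = 4770.0/7643.6 = 0.62405; exp(−0.62405) = 0.53577.
P = 102000 × 0.53577 = 54649 Pa.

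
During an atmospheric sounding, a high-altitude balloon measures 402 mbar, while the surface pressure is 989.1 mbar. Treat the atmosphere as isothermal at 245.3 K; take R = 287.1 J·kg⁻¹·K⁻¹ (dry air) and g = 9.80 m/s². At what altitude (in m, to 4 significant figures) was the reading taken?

z ≈ 6470 m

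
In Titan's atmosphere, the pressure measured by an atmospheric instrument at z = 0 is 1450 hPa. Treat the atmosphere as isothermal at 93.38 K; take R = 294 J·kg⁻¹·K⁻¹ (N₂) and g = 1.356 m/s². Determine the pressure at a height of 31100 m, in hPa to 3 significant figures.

Scale height: H = RT/g = 294 × 93.38 / 1.356 = 20246 m.
Barometric formula: P = P₀ exp(−z/H).
z/H = 31100/20246 = 1.5361; exp(−1.5361) = 0.21522.
P = 1450 × 0.21522 = 312.07 hPa.

P ≈ 312 hPa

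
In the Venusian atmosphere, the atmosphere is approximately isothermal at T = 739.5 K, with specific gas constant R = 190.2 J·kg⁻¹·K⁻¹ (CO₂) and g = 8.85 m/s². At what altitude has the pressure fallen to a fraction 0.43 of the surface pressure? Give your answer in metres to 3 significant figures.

Scale height: H = RT/g = 190.2 × 739.5 / 8.85 = 15893 m.
Set P/P₀ = exp(−z/H) = 0.43, so z = −H ln(0.43).
−ln(0.43) = 0.84397; z = 15893 × 0.84397 = 13413 m.

z ≈ 13400 m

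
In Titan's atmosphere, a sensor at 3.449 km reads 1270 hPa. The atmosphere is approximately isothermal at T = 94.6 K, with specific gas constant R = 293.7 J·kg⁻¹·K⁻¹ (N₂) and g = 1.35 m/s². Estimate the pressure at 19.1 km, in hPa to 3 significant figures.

P ≈ 594 hPa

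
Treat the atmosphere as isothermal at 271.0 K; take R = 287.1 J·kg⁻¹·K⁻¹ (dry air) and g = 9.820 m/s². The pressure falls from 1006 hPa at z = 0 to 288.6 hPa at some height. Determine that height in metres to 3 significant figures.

z ≈ 9890 m

Scale height: H = RT/g = 287.1 × 271.0 / 9.820 = 7923.0 m.
Invert the barometric formula: z = H ln(P₀/P).
P₀/P = 1006/288.6 = 3.4858; ln(3.4858) = 1.2487.
z = 7923.0 × 1.2487 = 9893.5 m.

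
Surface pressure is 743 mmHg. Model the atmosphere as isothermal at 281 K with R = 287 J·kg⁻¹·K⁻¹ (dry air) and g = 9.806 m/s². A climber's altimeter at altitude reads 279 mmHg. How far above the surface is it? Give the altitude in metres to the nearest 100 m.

Scale height: H = RT/g = 287 × 281 / 9.806 = 8224.3 m.
Invert the barometric formula: z = H ln(P₀/P).
P₀/P = 743/279 = 2.6631; ln(2.6631) = 0.97949.
z = 8224.3 × 0.97949 = 8055.6 m.

z ≈ 8100 m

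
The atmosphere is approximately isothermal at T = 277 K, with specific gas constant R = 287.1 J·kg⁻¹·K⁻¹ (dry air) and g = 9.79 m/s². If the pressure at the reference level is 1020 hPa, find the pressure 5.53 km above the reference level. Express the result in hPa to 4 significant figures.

P ≈ 516.4 hPa

Scale height: H = RT/g = 287.1 × 277 / 9.79 = 8123.3 m.
Barometric formula: P = P₀ exp(−z/H).
z/H = 5530.0/8123.3 = 0.68076; exp(−0.68076) = 0.50623.
P = 1020 × 0.50623 = 516.35 hPa.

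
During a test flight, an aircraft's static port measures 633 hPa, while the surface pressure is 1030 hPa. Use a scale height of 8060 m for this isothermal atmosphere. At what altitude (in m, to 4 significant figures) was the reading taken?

z ≈ 3924 m

Invert the barometric formula: z = H ln(P₀/P).
P₀/P = 1030/633 = 1.6272; ln(1.6272) = 0.48686.
z = 8060.0 × 0.48686 = 3924.1 m.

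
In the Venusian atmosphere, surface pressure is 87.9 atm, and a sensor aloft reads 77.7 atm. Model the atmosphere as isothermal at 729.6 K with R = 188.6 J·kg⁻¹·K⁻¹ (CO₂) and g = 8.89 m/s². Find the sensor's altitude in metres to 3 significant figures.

Scale height: H = RT/g = 188.6 × 729.6 / 8.89 = 15478 m.
Invert the barometric formula: z = H ln(P₀/P).
P₀/P = 87.9/77.7 = 1.1313; ln(1.1313) = 0.12337.
z = 15478 × 0.12337 = 1909.5 m.

z ≈ 1910 m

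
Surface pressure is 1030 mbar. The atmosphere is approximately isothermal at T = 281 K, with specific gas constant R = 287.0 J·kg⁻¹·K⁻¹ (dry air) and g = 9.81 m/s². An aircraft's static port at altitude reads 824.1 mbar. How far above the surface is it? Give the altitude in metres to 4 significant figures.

z ≈ 1833 m

Scale height: H = RT/g = 287.0 × 281 / 9.81 = 8220.9 m.
Invert the barometric formula: z = H ln(P₀/P).
P₀/P = 1030/824.1 = 1.2498; ln(1.2498) = 0.22298.
z = 8220.9 × 0.22298 = 1833.1 m.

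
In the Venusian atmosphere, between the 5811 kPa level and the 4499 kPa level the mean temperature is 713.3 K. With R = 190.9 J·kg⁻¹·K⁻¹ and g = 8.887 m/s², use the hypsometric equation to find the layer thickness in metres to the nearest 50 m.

Hypsometric equation: Δz = (R T̄/g) ln(P₁/P₂).
R T̄/g = 190.9 × 713.3 / 8.887 = 15322 m.
ln(5811/4499) = ln(1.2916) = 0.25588.
Δz = 15322 × 0.25588 = 3920.6 m.

Δz ≈ 3900 m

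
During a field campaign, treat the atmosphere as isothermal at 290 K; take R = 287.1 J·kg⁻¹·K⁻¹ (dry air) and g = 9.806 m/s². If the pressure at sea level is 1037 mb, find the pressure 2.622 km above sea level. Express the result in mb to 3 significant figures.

Scale height: H = RT/g = 287.1 × 290 / 9.806 = 8490.6 m.
Barometric formula: P = P₀ exp(−z/H).
z/H = 2622.0/8490.6 = 0.30881; exp(−0.30881) = 0.73432.
P = 1037 × 0.73432 = 761.49 mb.

P ≈ 761 mb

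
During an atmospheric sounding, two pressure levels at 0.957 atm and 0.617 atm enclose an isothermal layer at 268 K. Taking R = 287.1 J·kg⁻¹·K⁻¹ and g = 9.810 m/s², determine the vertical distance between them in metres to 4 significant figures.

Δz ≈ 3443 m

Hypsometric equation: Δz = (R T̄/g) ln(P₁/P₂).
R T̄/g = 287.1 × 268 / 9.810 = 7843.3 m.
ln(0.957/0.617) = ln(1.5511) = 0.43896.
Δz = 7843.3 × 0.43896 = 3442.9 m.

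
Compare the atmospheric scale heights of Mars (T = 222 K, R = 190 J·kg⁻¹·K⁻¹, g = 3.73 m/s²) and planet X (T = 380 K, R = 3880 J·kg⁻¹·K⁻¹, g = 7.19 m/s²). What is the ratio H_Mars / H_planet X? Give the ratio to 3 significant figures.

H = RT/g for each body.
H_Mars = 190 × 222 / 3.73 = 11308 m.
H_planet X = 3880 × 380 / 7.19 = 205060 m.
H_Mars/H_planet X = 11308/205060 = 0.055145.

H_Mars/H_planet X ≈ 0.0551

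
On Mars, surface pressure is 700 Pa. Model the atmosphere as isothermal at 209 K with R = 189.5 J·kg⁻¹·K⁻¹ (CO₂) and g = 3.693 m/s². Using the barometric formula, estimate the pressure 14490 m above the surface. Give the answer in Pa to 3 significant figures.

P ≈ 181 Pa

Scale height: H = RT/g = 189.5 × 209 / 3.693 = 10724 m.
Barometric formula: P = P₀ exp(−z/H).
z/H = 14490/10724 = 1.3512; exp(−1.3512) = 0.25893.
P = 700 × 0.25893 = 181.25 Pa.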